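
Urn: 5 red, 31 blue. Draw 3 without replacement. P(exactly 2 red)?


Hypergeometric: C(5,2)×C(31,1)/C(36,3)
= 10×31/7140 = 31/714

P(X=2) = 31/714 ≈ 4.34%


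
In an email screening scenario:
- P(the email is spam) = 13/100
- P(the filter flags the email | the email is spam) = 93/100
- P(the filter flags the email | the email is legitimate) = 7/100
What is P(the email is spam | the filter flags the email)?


Using Bayes' theorem:
P(A|B) = P(B|A)·P(A) / P(B)

P(the filter flags the email) = 93/100 × 13/100 + 7/100 × 87/100
= 1209/10000 + 609/10000 = 909/5000

P(the email is spam|the filter flags the email) = (1209/10000) / (909/5000) = 403/606

P(the email is spam|the filter flags the email) = 403/606 ≈ 66.50%


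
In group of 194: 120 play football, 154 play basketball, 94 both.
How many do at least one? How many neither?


|A∪B| = 120+154-94 = 180
Neither = 194-180 = 14

At least one: 180; Neither: 14


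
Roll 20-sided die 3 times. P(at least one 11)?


P(no 11)^3 = (19/20)^3 = 6859/8000
P(≥1) = 1 - 6859/8000 = 1141/8000

P = 1141/8000 ≈ 14.26%


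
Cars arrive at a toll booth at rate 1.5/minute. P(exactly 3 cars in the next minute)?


Poisson(λ=1.5): P(X=3) = e^(-λ)×λ^k/k!
= e^(-1.5) × 1.5^3 / 3!
≈ 0.2231301601 × 3.375 / 6 ≈ 0.125511

P(X=3) ≈ 0.125511 ≈ 12.55%


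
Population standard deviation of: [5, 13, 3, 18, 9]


Mean = 48/5
  (5-48/5)²=529/25
  (13-48/5)²=289/25
  (3-48/5)²=1089/25
  (18-48/5)²=1764/25
  (9-48/5)²=9/25
Σ(x-μ)² = 736/5
σ² = (736/5)/5 = 736/25

σ = √(736/25) ≈ 5.4259


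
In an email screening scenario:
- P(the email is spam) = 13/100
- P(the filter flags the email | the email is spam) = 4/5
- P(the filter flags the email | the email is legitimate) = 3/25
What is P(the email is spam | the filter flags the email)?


Using Bayes' theorem:
P(A|B) = P(B|A)·P(A) / P(B)

P(the filter flags the email) = 4/5 × 13/100 + 3/25 × 87/100
= 13/125 + 261/2500 = 521/2500

P(the email is spam|the filter flags the email) = (13/125) / (521/2500) = 260/521

P(the email is spam|the filter flags the email) = 260/521 ≈ 49.90%


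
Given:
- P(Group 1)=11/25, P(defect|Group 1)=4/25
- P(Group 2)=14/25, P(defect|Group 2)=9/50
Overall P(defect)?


P(B) = Σ P(B|Aᵢ)×P(Aᵢ)
  4/25×11/25 = 44/625
  9/50×14/25 = 63/625
Sum = 107/625

P(defect) = 107/625 ≈ 17.12%


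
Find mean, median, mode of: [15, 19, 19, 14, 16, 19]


Sorted: [14, 15, 16, 19, 19, 19]
Mean = 102/6 = 17
Median = 35/2
Freq: {15: 1, 19: 3, 14: 1, 16: 1}
Mode: [19]

Mean=17, Median=35/2, Mode=19


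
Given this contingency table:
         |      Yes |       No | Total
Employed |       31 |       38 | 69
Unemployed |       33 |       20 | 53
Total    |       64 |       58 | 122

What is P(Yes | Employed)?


P(Yes | Employed) = 31/(31+38) = 31/69

P(Yes|Employed) = 31/69 ≈ 44.93%


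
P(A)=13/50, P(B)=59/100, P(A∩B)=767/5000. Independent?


P(A)×P(B) = 767/5000
P(A∩B) = 767/5000
Equal ✓ → Independent

Yes, independent


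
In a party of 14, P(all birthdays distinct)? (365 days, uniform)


P(all different) = Π(365-i)/365 for i=0..13
= (365/365)×(364/365)×...×(352/365)
= 0.776897

P ≈ 0.7769 ≈ 77.69%


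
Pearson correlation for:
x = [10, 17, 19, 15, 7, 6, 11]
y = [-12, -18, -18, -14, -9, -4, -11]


n=7, Σx=85, Σy=-86, Σxy=-1186, Σx²=1181, Σy²=1206
r = (7×(-1186) - 85×(-86))/√((7×1181 - 85²)(7×1206 - (-86)²))
= -992/√(1042×1046) = -992/√1089932 ≈ -992/1043.9981 ≈ -0.9502

r ≈ -0.9502


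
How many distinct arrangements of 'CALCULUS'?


Letters: 8, freq: {'C': 2, 'A': 1, 'L': 2, 'U': 2, 'S': 1}
8!/(2!×1!×2!×2!×1!) = 40320/8 = 5040

5040


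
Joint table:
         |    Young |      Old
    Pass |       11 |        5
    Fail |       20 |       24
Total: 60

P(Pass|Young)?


P(Pass|Young) = 11/(11+20) = 11/31

P = 11/31 ≈ 35.48%


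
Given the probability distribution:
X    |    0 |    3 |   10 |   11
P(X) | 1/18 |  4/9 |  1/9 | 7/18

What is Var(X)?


E[X] = 121/18
E[X²] = 373/6
Var(X) = E[X²] - (E[X])² = 373/6 - 14641/324 = 5501/324

Var(X) = 5501/324 ≈ 16.9784


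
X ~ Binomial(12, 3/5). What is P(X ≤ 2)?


P(X ≤ 2) = Σ P(X=i) for i=0..2
P(X=0) = 4096/244140625
P(X=1) = 73728/244140625
P(X=2) = 608256/244140625
Sum = 137216/48828125

P(X ≤ 2) = 137216/48828125 ≈ 0.28%


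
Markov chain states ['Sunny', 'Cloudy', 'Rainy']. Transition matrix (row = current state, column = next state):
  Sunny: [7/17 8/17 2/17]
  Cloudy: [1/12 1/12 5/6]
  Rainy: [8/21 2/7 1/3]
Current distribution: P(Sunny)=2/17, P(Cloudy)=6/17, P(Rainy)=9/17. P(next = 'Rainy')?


P(next=Rainy) = Σᵢ P(now=i)×P(i→Rainy)
= 2/17×2/17 + 6/17×5/6 + 9/17×1/3
= 4/289 + 5/17 + 3/17 = 140/289

P = 140/289 ≈ 0.4844


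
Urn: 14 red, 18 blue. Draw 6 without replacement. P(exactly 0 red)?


Hypergeometric: C(14,0)×C(18,6)/C(32,6)
= 1×18564/906192 = 221/10788

P(X=0) = 221/10788 ≈ 2.05%


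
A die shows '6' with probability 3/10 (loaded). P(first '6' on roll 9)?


Geometric: P(X=9) = (1-p)^(k-1)×p = (7/10)^8×3/10 = 17294403/1000000000

P(X=9) = 17294403/1000000000 ≈ 1.73%


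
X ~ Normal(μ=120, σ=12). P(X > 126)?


z = (126-120)/12 = 0.5
P(X > 126) = 1 - P(Z ≤ 0.5) = 1 - 0.6915 = 0.3085

P(X > 126) ≈ 0.3085


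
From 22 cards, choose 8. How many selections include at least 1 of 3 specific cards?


Complement: C(22,8) - C(19,8) = 319770 - 75582 = 244188

244188


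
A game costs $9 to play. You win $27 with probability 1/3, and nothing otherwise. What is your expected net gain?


E[gain] = (27-9)×1/3 + (-9)×2/3
= 6 - 6 = 0

Expected net gain = $0 ≈ $0.00


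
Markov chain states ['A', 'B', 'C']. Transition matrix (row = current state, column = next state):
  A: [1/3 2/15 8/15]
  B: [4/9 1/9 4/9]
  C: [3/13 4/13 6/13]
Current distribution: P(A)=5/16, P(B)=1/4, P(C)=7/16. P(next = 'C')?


P(next=C) = Σᵢ P(now=i)×P(i→C)
= 5/16×8/15 + 1/4×4/9 + 7/16×6/13
= 1/6 + 1/9 + 21/104 = 449/936

P = 449/936 ≈ 0.4797


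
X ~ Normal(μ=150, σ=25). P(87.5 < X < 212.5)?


z₁=(87.5-150)/25=-2.5, z₂=(212.5-150)/25=2.5
P = Φ(2.5) - Φ(-2.5) = 0.993790 - 0.006210 = 0.987580 ≈ 0.9876

P(87.5 < X < 212.5) ≈ 0.9876


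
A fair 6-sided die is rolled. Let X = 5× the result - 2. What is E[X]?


E[die] = (1+6)/2 = 7/2
E[X] = 5×7/2 - 2 = 31/2

E[X] = 31/2


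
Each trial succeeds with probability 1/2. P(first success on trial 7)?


Geometric: P(X=7) = (1-p)^(k-1)×p = (1/2)^6×1/2 = 1/128

P(X=7) = 1/128 ≈ 0.78%


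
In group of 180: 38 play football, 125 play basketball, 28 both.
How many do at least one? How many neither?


|A∪B| = 38+125-28 = 135
Neither = 180-135 = 45

At least one: 135; Neither: 45


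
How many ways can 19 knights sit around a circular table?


Circular arrangements of 19 distinct objects: fix one position to break rotational symmetry.
(n-1)! = 18! = 6402373705728000

6402373705728000


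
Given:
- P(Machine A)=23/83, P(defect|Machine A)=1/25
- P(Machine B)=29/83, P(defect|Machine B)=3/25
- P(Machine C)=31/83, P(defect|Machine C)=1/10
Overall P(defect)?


P(B) = Σ P(B|Aᵢ)×P(Aᵢ)
  1/25×23/83 = 23/2075
  3/25×29/83 = 87/2075
  1/10×31/83 = 31/830
Sum = 15/166

P(defect) = 15/166 ≈ 9.04%


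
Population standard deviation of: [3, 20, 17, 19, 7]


Mean = 66/5
  (3-66/5)²=2601/25
  (20-66/5)²=1156/25
  (17-66/5)²=361/25
  (19-66/5)²=841/25
  (7-66/5)²=961/25
Σ(x-μ)² = 1184/5
σ² = (1184/5)/5 = 1184/25

σ = √(1184/25) ≈ 6.8819


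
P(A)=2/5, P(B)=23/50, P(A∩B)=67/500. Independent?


P(A)×P(B) = 23/125
P(A∩B) = 67/500
Not equal → NOT independent

No, not independent


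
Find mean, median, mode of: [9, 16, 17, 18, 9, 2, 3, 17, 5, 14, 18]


Sorted: [2, 3, 5, 9, 9, 14, 16, 17, 17, 18, 18]
Mean = 128/11
Median = 14
Freq: {9: 2, 16: 1, 17: 2, 18: 2, 2: 1, 3: 1, 5: 1, 14: 1}
Mode: [9, 17, 18]

Mean=128/11, Median=14, Mode=[9, 17, 18]


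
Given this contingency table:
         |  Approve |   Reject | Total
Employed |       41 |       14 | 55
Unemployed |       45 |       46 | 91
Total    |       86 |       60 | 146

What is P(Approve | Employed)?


P(Approve | Employed) = 41/(41+14) = 41/55

P(Approve|Employed) = 41/55 ≈ 74.55%


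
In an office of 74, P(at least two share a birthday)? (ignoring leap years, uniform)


P(all different) = Π(365-i)/365 for i=0..73
= 0.000351
P(match) = 1 - 0.000351 = 0.999649

P ≈ 0.9996 ≈ 99.96%


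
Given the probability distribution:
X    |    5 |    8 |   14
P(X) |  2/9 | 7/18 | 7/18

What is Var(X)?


E[X] = 29/3
E[X²] = 320/3
Var(X) = E[X²] - (E[X])² = 320/3 - 841/9 = 119/9

Var(X) = 119/9 ≈ 13.2222


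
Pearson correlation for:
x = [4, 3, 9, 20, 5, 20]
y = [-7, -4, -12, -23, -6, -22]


n=6, Σx=61, Σy=-74, Σxy=-1078, Σx²=931, Σy²=1258
r = (6×(-1078) - 61×(-74))/√((6×931 - 61²)(6×1258 - (-74)²))
= -1954/√(1865×2072) = -1954/√3864280 ≈ -1954/1965.7772 ≈ -0.9940

r ≈ -0.9940


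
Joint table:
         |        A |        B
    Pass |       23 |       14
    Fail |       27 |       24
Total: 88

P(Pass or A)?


P(Pass∨A) = P(Pass) + P(A) - P(Pass∧A)
= (37 + 50 - 23)/88 = 64/88 = 8/11

P = 8/11 ≈ 72.73%


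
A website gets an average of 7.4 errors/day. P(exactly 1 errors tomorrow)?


Poisson(λ=7.4): P(X=1) = e^(-λ)×λ^k/k!
= e^(-7.4) × 7.4^1 / 1!
≈ 0.0006112527611 × 7.4 / 1 ≈ 0.004523

P(X=1) ≈ 0.004523 ≈ 0.45%


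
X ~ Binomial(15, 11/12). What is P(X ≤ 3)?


P(X ≤ 3) = Σ P(X=i) for i=0..3
P(X=0) = 1/15407021574586368
P(X=1) = 55/5135673858195456
P(X=2) = 4235/5135673858195456
P(X=3) = 605605/15407021574586368
Sum = 154619/3851755393646592

P(X ≤ 3) = 154619/3851755393646592 ≈ 0.00%


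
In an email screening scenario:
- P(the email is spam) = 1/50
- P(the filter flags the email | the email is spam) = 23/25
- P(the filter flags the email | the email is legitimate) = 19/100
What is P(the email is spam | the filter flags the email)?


Using Bayes' theorem:
P(A|B) = P(B|A)·P(A) / P(B)

P(the filter flags the email) = 23/25 × 1/50 + 19/100 × 49/50
= 23/1250 + 931/5000 = 1023/5000

P(the email is spam|the filter flags the email) = (23/1250) / (1023/5000) = 92/1023

P(the email is spam|the filter flags the email) = 92/1023 ≈ 8.99%


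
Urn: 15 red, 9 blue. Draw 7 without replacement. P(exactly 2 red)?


Hypergeometric: C(15,2)×C(9,5)/C(24,7)
= 105×126/346104 = 735/19228

P(X=2) = 735/19228 ≈ 3.82%


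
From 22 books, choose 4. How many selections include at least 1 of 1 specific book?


Complement: C(22,4) - C(21,4) = 7315 - 5985 = 1330

1330


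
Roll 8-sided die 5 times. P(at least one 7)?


P(no 7)^5 = (7/8)^5 = 16807/32768
P(≥1) = 1 - 16807/32768 = 15961/32768

P = 15961/32768 ≈ 48.71%


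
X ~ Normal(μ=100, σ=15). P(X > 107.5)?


z = (107.5-100)/15 = 0.5
P(X > 107.5) = 1 - P(Z ≤ 0.5) = 1 - 0.6915 = 0.3085

P(X > 107.5) ≈ 0.3085


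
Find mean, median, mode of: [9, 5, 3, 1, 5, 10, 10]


Sorted: [1, 3, 5, 5, 9, 10, 10]
Mean = 43/7
Median = 5
Freq: {9: 1, 5: 2, 3: 1, 1: 1, 10: 2}
Mode: [5, 10]

Mean=43/7, Median=5, Mode=[5, 10]


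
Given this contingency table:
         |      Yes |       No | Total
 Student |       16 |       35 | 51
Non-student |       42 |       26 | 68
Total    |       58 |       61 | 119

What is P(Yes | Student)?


P(Yes | Student) = 16/(16+35) = 16/51

P(Yes|Student) = 16/51 ≈ 31.37%


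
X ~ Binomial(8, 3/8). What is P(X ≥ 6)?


P(X ≥ 6) = Σ P(X=i) for i=6..8
P(X=6) = 127575/4194304
P(X=7) = 10935/2097152
P(X=8) = 6561/16777216
Sum = 604341/16777216

P(X ≥ 6) = 604341/16777216 ≈ 3.60%


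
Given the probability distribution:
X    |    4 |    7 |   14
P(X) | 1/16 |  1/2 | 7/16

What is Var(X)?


E[X] = 79/8
E[X²] = 445/4
Var(X) = E[X²] - (E[X])² = 445/4 - 6241/64 = 879/64

Var(X) = 879/64 ≈ 13.7344


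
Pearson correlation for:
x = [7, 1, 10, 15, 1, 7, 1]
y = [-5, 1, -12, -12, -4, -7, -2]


n=7, Σx=42, Σy=-41, Σxy=-389, Σx²=426, Σy²=383
r = (7×(-389) - 42×(-41))/√((7×426 - 42²)(7×383 - (-41)²))
= -1001/√(1218×1000) = -1001/√1218000 ≈ -1001/1103.6304 ≈ -0.9070

r ≈ -0.9070


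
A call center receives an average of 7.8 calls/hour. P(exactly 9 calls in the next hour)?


Poisson(λ=7.8): P(X=9) = e^(-λ)×λ^k/k!
= e^(-7.8) × 7.8^9 / 9!
≈ 0.000409734979 × 106868920.913 / 362880 ≈ 0.120668

P(X=9) ≈ 0.120668 ≈ 12.07%


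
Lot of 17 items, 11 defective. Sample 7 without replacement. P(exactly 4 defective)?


Hypergeometric: C(11,4)×C(6,3)/C(17,7)
= 330×20/19448 = 75/221

P(X=4) = 75/221 ≈ 33.94%


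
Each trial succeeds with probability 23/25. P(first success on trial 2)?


Geometric: P(X=2) = (1-p)^(k-1)×p = (2/25)^1×23/25 = 46/625

P(X=2) = 46/625 ≈ 7.36%


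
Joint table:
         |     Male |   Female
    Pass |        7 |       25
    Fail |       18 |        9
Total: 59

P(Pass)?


P(Pass) = (7+25)/59 = 32/59

P(Pass) = 32/59 ≈ 54.24%


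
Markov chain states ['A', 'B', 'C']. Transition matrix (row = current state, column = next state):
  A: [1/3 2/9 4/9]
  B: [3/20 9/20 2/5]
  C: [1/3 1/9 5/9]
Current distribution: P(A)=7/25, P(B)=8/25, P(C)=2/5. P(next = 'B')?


P(next=B) = Σᵢ P(now=i)×P(i→B)
= 7/25×2/9 + 8/25×9/20 + 2/5×1/9
= 14/225 + 18/125 + 2/45 = 94/375

P = 94/375 ≈ 0.2507


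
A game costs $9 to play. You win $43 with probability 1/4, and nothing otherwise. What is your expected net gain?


E[gain] = (43-9)×1/4 + (-9)×3/4
= 17/2 - 27/4 = 7/4

Expected net gain = $7/4 ≈ $1.75


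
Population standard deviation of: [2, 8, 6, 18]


Mean = 34/4 = 17/2
  (2-17/2)²=169/4
  (8-17/2)²=1/4
  (6-17/2)²=25/4
  (18-17/2)²=361/4
Σ(x-μ)² = 139
σ² = 139/4

σ = √(139/4) ≈ 5.8949


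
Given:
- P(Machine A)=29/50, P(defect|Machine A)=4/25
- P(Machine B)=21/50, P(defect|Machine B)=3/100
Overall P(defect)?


P(B) = Σ P(B|Aᵢ)×P(Aᵢ)
  4/25×29/50 = 58/625
  3/100×21/50 = 63/5000
Sum = 527/5000

P(defect) = 527/5000 ≈ 10.54%


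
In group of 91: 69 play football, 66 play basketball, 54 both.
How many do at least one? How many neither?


|A∪B| = 69+66-54 = 81
Neither = 91-81 = 10

At least one: 81; Neither: 10


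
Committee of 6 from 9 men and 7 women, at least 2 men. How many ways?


Count by #men:
  2M,4W: C(9,2)×C(7,4)=1260
  3M,3W: C(9,3)×C(7,3)=2940
  4M,2W: C(9,4)×C(7,2)=2646
  5M,1W: C(9,5)×C(7,1)=882
  6M,0W: C(9,6)×C(7,0)=84
Total = 7812

7812


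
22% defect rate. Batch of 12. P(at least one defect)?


P(all good) = (39/50)^12 = 12381557655576425121/244140625000000000000
P(≥1 defect) = 231759067344423574879/244140625000000000000

P = 231759067344423574879/244140625000000000000 ≈ 94.93%


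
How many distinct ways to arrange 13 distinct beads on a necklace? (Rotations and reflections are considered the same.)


Free circular arrangements: rotations and reflections both identified.
(n-1)!/2 = 12!/2 = 479001600/2 = 239500800

239500800


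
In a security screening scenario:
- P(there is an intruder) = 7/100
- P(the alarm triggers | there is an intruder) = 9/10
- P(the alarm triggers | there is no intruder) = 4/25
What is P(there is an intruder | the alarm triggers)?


Using Bayes' theorem:
P(A|B) = P(B|A)·P(A) / P(B)

P(the alarm triggers) = 9/10 × 7/100 + 4/25 × 93/100
= 63/1000 + 93/625 = 1059/5000

P(there is an intruder|the alarm triggers) = (63/1000) / (1059/5000) = 105/353

P(there is an intruder|the alarm triggers) = 105/353 ≈ 29.75%


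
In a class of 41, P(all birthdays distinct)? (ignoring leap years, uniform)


P(all different) = Π(365-i)/365 for i=0..40
= (365/365)×(364/365)×...×(325/365)
= 0.096848

P ≈ 0.0968 ≈ 9.68%


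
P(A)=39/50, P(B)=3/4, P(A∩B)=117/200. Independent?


P(A)×P(B) = 117/200
P(A∩B) = 117/200
Equal ✓ → Independent

Yes, independent


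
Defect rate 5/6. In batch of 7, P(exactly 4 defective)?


Binomial: P(X=4) = C(7,4)×p^4×(1-p)^3
= 35 × 625/1296 × 1/216 = 21875/279936

P(X=4) = 21875/279936 ≈ 7.81%


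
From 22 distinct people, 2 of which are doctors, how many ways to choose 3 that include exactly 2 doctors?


Choose 2 of the 2 doctors and 1 of the other 20 people:
C(2,2)×C(20,1) = 1×20 = 20

20


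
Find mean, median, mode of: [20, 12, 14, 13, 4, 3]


Sorted: [3, 4, 12, 13, 14, 20]
Mean = 66/6 = 11
Median = 25/2
Freq: {20: 1, 12: 1, 14: 1, 13: 1, 4: 1, 3: 1}
Mode: No mode

Mean=11, Median=25/2, Mode=No mode


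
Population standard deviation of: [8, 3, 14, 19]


Mean = 44/4 = 11
  (8-11)²=9
  (3-11)²=64
  (14-11)²=9
  (19-11)²=64
Σ(x-μ)² = 146
σ² = 146/4 = 73/2

σ = √(73/2) ≈ 6.0415


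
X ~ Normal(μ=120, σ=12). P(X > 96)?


z = (96-120)/12 = -2.0
P(X > 96) = 1 - P(Z ≤ -2.0) = 1 - 0.0228 = 0.9772

P(X > 96) ≈ 0.9772


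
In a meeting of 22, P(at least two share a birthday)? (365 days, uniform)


P(all different) = Π(365-i)/365 for i=0..21
= 0.524305
P(match) = 1 - 0.524305 = 0.475695

P ≈ 0.4757 ≈ 47.57%


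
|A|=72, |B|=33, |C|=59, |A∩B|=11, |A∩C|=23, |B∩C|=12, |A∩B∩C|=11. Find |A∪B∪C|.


|A∪B∪C| = 72+33+59-11-23-12+11 = 129

|A∪B∪C| = 129


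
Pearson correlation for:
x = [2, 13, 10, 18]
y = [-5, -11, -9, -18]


n=4, Σx=43, Σy=-43, Σxy=-567, Σx²=597, Σy²=551
r = (4×(-567) - 43×(-43))/√((4×597 - 43²)(4×551 - (-43)²))
= -419/√(539×355) = -419/√191345 ≈ -419/437.4300 ≈ -0.9579

r ≈ -0.9579


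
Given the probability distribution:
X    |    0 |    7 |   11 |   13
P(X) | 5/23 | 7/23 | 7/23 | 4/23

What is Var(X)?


E[X] = 178/23
E[X²] = 1866/23
Var(X) = E[X²] - (E[X])² = 1866/23 - 31684/529 = 11234/529

Var(X) = 11234/529 ≈ 21.2363


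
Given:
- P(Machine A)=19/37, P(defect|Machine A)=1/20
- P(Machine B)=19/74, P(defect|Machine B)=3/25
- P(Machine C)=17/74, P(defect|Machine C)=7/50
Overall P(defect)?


P(B) = Σ P(B|Aᵢ)×P(Aᵢ)
  1/20×19/37 = 19/740
  3/25×19/74 = 57/1850
  7/50×17/74 = 119/3700
Sum = 82/925

P(defect) = 82/925 ≈ 8.86%


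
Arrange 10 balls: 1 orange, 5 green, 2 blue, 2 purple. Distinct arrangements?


10!/(1!×5!×2!×2!) = 7560

7560


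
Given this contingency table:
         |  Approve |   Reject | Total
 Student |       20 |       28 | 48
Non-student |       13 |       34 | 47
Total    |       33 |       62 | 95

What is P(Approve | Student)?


P(Approve | Student) = 20/(20+28) = 20/48 = 5/12

P(Approve|Student) = 5/12 ≈ 41.67%


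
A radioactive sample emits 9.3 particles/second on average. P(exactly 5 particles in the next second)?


Poisson(λ=9.3): P(X=5) = e^(-λ)×λ^k/k!
= e^(-9.3) × 9.3^5 / 5!
≈ 9.142423148e-05 × 69568.83693 / 120 ≈ 0.053002

P(X=5) ≈ 0.053002 ≈ 5.30%


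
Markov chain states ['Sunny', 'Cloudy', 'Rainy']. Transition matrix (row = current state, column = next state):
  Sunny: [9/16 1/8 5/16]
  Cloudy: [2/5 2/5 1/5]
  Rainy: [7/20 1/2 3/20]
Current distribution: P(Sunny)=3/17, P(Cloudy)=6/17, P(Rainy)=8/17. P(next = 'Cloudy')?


P(next=Cloudy) = Σᵢ P(now=i)×P(i→Cloudy)
= 3/17×1/8 + 6/17×2/5 + 8/17×1/2
= 3/136 + 12/85 + 4/17 = 271/680

P = 271/680 ≈ 0.3985


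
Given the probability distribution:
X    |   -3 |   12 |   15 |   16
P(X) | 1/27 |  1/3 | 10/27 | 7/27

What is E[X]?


E[X] = Σ x·P(X=x)
= (-3)×(1/27) + (12)×(1/3) + (15)×(10/27) + (16)×(7/27)
= 367/27

E[X] = 367/27


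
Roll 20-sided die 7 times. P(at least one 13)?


P(no 13)^7 = (19/20)^7 = 893871739/1280000000
P(≥1) = 1 - 893871739/1280000000 = 386128261/1280000000

P = 386128261/1280000000 ≈ 30.17%


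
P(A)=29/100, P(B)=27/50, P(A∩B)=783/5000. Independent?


P(A)×P(B) = 783/5000
P(A∩B) = 783/5000
Equal ✓ → Independent

Yes, independent


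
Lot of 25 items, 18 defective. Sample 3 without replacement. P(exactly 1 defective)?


Hypergeometric: C(18,1)×C(7,2)/C(25,3)
= 18×21/2300 = 189/1150

P(X=1) = 189/1150 ≈ 16.43%


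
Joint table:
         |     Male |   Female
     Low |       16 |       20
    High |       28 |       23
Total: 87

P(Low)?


P(Low) = (16+20)/87 = 36/87 = 12/29

P(Low) = 12/29 ≈ 41.38%


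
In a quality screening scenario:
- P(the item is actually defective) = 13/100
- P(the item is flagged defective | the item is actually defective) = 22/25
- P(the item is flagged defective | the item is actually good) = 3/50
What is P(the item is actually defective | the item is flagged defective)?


Using Bayes' theorem:
P(A|B) = P(B|A)·P(A) / P(B)

P(the item is flagged defective) = 22/25 × 13/100 + 3/50 × 87/100
= 143/1250 + 261/5000 = 833/5000

P(the item is actually defective|the item is flagged defective) = (143/1250) / (833/5000) = 572/833

P(the item is actually defective|the item is flagged defective) = 572/833 ≈ 68.67%


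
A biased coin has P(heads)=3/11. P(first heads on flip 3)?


Geometric: P(X=3) = (1-p)^(k-1)×p = (8/11)^2×3/11 = 192/1331

P(X=3) = 192/1331 ≈ 14.43%


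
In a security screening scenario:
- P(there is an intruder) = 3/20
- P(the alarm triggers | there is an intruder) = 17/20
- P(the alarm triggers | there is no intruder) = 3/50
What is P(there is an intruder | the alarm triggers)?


Using Bayes' theorem:
P(A|B) = P(B|A)·P(A) / P(B)

P(the alarm triggers) = 17/20 × 3/20 + 3/50 × 17/20
= 51/400 + 51/1000 = 357/2000

P(there is an intruder|the alarm triggers) = (51/400) / (357/2000) = 5/7

P(there is an intruder|the alarm triggers) = 5/7 ≈ 71.43%


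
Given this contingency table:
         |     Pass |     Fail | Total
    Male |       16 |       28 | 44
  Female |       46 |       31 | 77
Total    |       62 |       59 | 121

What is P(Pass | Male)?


P(Pass | Male) = 16/(16+28) = 16/44 = 4/11

P(Pass|Male) = 4/11 ≈ 36.36%


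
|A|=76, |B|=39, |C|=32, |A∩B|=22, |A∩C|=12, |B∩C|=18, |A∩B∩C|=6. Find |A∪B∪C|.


|A∪B∪C| = 76+39+32-22-12-18+6 = 101

|A∪B∪C| = 101


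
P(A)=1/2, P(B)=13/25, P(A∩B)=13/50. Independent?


P(A)×P(B) = 13/50
P(A∩B) = 13/50
Equal ✓ → Independent

Yes, independent


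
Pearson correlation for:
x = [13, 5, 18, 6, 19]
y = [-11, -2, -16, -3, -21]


n=5, Σx=61, Σy=-53, Σxy=-858, Σx²=915, Σy²=831
r = (5×(-858) - 61×(-53))/√((5×915 - 61²)(5×831 - (-53)²))
= -1057/√(854×1346) = -1057/√1149484 ≈ -1057/1072.1399 ≈ -0.9859

r ≈ -0.9859


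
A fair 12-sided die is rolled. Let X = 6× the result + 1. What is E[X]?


E[die] = (1+12)/2 = 13/2
E[X] = 6×13/2 + 1 = 40

E[X] = 40


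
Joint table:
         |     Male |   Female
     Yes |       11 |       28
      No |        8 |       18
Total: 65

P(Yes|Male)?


P(Yes|Male) = 11/(11+8) = 11/19

P = 11/19 ≈ 57.89%


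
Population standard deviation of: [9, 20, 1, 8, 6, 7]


Mean = 51/6 = 17/2
  (9-17/2)²=1/4
  (20-17/2)²=529/4
  (1-17/2)²=225/4
  (8-17/2)²=1/4
  (6-17/2)²=25/4
  (7-17/2)²=9/4
Σ(x-μ)² = 395/2
σ² = (395/2)/6 = 395/12

σ = √(395/12) ≈ 5.7373


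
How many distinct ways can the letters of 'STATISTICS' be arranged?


Letters: 10, freq: {'S': 3, 'T': 3, 'A': 1, 'I': 2, 'C': 1}
10!/(3!×3!×1!×2!×1!) = 3628800/72 = 50400

50400


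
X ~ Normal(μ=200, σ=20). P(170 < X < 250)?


z₁=(170-200)/20=-1.5, z₂=(250-200)/20=2.5
P = Φ(2.5) - Φ(-1.5) = 0.993790 - 0.066807 = 0.926983 ≈ 0.9270

P(170 < X < 250) ≈ 0.9270


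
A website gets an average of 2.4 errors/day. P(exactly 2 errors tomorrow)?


Poisson(λ=2.4): P(X=2) = e^(-λ)×λ^k/k!
= e^(-2.4) × 2.4^2 / 2!
≈ 0.09071795329 × 5.76 / 2 ≈ 0.261268

P(X=2) ≈ 0.261268 ≈ 26.13%


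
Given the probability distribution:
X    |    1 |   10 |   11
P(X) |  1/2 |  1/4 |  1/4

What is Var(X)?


E[X] = 23/4
E[X²] = 223/4
Var(X) = E[X²] - (E[X])² = 223/4 - 529/16 = 363/16

Var(X) = 363/16 ≈ 22.6875


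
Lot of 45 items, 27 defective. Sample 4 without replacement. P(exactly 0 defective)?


Hypergeometric: C(27,0)×C(18,4)/C(45,4)
= 1×3060/148995 = 68/3311

P(X=0) = 68/3311 ≈ 2.05%


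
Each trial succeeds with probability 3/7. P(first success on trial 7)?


Geometric: P(X=7) = (1-p)^(k-1)×p = (4/7)^6×3/7 = 12288/823543

P(X=7) = 12288/823543 ≈ 1.49%


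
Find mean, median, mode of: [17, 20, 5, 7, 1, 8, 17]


Sorted: [1, 5, 7, 8, 17, 17, 20]
Mean = 75/7
Median = 8
Freq: {17: 2, 20: 1, 5: 1, 7: 1, 1: 1, 8: 1}
Mode: [17]

Mean=75/7, Median=8, Mode=17


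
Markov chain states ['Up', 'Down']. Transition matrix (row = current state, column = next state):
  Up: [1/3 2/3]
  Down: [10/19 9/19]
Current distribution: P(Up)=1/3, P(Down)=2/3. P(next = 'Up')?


P(next=Up) = Σᵢ P(now=i)×P(i→Up)
= 1/3×1/3 + 2/3×10/19
= 1/9 + 20/57 = 79/171

P = 79/171 ≈ 0.4620


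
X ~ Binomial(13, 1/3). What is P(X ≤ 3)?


P(X ≤ 3) = Σ P(X=i) for i=0..3
P(X=0) = 8192/1594323
P(X=1) = 53248/1594323
P(X=2) = 53248/531441
P(X=3) = 292864/1594323
Sum = 514048/1594323

P(X ≤ 3) = 514048/1594323 ≈ 32.24%


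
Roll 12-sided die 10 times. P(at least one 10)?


P(no 10)^10 = (11/12)^10 = 25937424601/61917364224
P(≥1) = 1 - 25937424601/61917364224 = 35979939623/61917364224

P = 35979939623/61917364224 ≈ 58.11%


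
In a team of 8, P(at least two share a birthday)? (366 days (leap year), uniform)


P(all different) = Π(366-i)/366 for i=0..7
= 0.925861
P(match) = 1 - 0.925861 = 0.074139

P ≈ 0.0741 ≈ 7.41%


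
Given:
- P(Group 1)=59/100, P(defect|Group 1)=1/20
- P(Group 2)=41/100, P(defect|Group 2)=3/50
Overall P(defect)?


P(B) = Σ P(B|Aᵢ)×P(Aᵢ)
  1/20×59/100 = 59/2000
  3/50×41/100 = 123/5000
Sum = 541/10000

P(defect) = 541/10000 ≈ 5.41%


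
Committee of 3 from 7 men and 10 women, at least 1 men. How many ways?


Count by #men:
  1M,2W: C(7,1)×C(10,2)=315
  2M,1W: C(7,2)×C(10,1)=210
  3M,0W: C(7,3)×C(10,0)=35
Total = 560

560


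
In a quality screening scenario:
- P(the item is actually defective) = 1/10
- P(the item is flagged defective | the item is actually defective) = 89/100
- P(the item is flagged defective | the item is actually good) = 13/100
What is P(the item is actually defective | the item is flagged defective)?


Using Bayes' theorem:
P(A|B) = P(B|A)·P(A) / P(B)

P(the item is flagged defective) = 89/100 × 1/10 + 13/100 × 9/10
= 89/1000 + 117/1000 = 103/500

P(the item is actually defective|the item is flagged defective) = (89/1000) / (103/500) = 89/206

P(the item is actually defective|the item is flagged defective) = 89/206 ≈ 43.20%


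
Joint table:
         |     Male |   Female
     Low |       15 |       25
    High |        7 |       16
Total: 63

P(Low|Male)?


P(Low|Male) = 15/(15+7) = 15/22

P = 15/22 ≈ 68.18%


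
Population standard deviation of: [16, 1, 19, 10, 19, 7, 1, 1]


Mean = 74/8 = 37/4
  (16-37/4)²=729/16
  (1-37/4)²=1089/16
  (19-37/4)²=1521/16
  (10-37/4)²=9/16
  (19-37/4)²=1521/16
  (7-37/4)²=81/16
  (1-37/4)²=1089/16
  (1-37/4)²=1089/16
Σ(x-μ)² = 891/2
σ² = (891/2)/8 = 891/16

σ = √(891/16) ≈ 7.4624


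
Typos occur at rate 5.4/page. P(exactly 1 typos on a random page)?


Poisson(λ=5.4): P(X=1) = e^(-λ)×λ^k/k!
= e^(-5.4) × 5.4^1 / 1!
≈ 0.004516580943 × 5.4 / 1 ≈ 0.024390

P(X=1) ≈ 0.024390 ≈ 2.44%


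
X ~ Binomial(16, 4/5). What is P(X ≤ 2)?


P(X ≤ 2) = Σ P(X=i) for i=0..2
P(X=0) = 1/152587890625
P(X=1) = 64/152587890625
P(X=2) = 384/30517578125
Sum = 397/30517578125

P(X ≤ 2) = 397/30517578125 ≈ 0.00%


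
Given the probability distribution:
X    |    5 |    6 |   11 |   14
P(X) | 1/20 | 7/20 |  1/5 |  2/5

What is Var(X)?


E[X] = 203/20
E[X²] = 2329/20
Var(X) = E[X²] - (E[X])² = 2329/20 - 41209/400 = 5371/400

Var(X) = 5371/400 ≈ 13.4275


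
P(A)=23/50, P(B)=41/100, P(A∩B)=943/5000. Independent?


P(A)×P(B) = 943/5000
P(A∩B) = 943/5000
Equal ✓ → Independent

Yes, independent


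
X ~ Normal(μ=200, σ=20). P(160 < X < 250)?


z₁=(160-200)/20=-2.0, z₂=(250-200)/20=2.5
P = Φ(2.5) - Φ(-2.0) = 0.993790 - 0.022750 = 0.971040 ≈ 0.9710

P(160 < X < 250) ≈ 0.9710


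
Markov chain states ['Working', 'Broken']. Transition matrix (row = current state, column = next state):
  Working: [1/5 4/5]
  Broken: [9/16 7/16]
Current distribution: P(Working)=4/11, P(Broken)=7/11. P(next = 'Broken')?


P(next=Broken) = Σᵢ P(now=i)×P(i→Broken)
= 4/11×4/5 + 7/11×7/16
= 16/55 + 49/176 = 501/880

P = 501/880 ≈ 0.5693


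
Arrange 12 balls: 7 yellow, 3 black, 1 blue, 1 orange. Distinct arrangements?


12!/(7!×3!×1!×1!) = 15840

15840


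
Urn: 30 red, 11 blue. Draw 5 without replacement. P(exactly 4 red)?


Hypergeometric: C(30,4)×C(11,1)/C(41,5)
= 27405×11/749398 = 301455/749398

P(X=4) = 301455/749398 ≈ 40.23%


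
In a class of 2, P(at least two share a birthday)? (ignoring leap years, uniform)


P(all different) = Π(365-i)/365 for i=0..1
= 0.997260
P(match) = 1 - 0.997260 = 0.002740

P ≈ 0.0027 ≈ 0.27%


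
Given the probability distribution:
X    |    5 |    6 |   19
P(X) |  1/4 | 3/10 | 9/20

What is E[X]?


E[X] = Σ x·P(X=x)
= (5)×(1/4) + (6)×(3/10) + (19)×(9/20)
= 58/5

E[X] = 58/5


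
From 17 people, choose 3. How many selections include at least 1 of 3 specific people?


Complement: C(17,3) - C(14,3) = 680 - 364 = 316

316


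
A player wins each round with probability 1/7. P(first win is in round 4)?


Geometric: P(X=4) = (1-p)^(k-1)×p = (6/7)^3×1/7 = 216/2401

P(X=4) = 216/2401 ≈ 9.00%


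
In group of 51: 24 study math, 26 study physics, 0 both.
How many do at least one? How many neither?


|A∪B| = 24+26-0 = 50
Neither = 51-50 = 1

At least one: 50; Neither: 1


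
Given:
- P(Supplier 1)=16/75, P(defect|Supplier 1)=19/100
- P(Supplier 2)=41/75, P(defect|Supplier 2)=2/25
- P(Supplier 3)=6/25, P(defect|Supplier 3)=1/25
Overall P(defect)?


P(B) = Σ P(B|Aᵢ)×P(Aᵢ)
  19/100×16/75 = 76/1875
  2/25×41/75 = 82/1875
  1/25×6/25 = 6/625
Sum = 176/1875

P(defect) = 176/1875 ≈ 9.39%


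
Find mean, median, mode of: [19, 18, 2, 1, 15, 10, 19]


Sorted: [1, 2, 10, 15, 18, 19, 19]
Mean = 84/7 = 12
Median = 15
Freq: {19: 2, 18: 1, 2: 1, 1: 1, 15: 1, 10: 1}
Mode: [19]

Mean=12, Median=15, Mode=19


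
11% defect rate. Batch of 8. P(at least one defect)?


P(all good) = (89/100)^8 = 3936588805702081/10000000000000000
P(≥1 defect) = 6063411194297919/10000000000000000

P = 6063411194297919/10000000000000000 ≈ 60.63%


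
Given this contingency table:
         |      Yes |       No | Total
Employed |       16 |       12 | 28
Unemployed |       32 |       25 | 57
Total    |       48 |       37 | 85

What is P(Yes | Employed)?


P(Yes | Employed) = 16/(16+12) = 16/28 = 4/7

P(Yes|Employed) = 4/7 ≈ 57.14%


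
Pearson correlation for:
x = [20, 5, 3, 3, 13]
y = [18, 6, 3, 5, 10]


n=5, Σx=44, Σy=42, Σxy=544, Σx²=612, Σy²=494
r = (5×544 - 44×42)/√((5×612 - 44²)(5×494 - 42²))
= 872/√(1124×706) = 872/√793544 ≈ 872/890.8109 ≈ 0.9789

r ≈ 0.9789


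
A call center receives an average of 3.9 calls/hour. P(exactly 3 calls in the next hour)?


Poisson(λ=3.9): P(X=3) = e^(-λ)×λ^k/k!
= e^(-3.9) × 3.9^3 / 3!
≈ 0.02024191145 × 59.319 / 6 ≈ 0.200122

P(X=3) ≈ 0.200122 ≈ 20.01%


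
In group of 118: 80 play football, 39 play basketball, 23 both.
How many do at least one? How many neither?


|A∪B| = 80+39-23 = 96
Neither = 118-96 = 22

At least one: 96; Neither: 22


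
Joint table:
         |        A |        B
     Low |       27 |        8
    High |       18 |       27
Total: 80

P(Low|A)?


P(Low|A) = 27/(27+18) = 27/45 = 3/5

P = 3/5 ≈ 60.00%


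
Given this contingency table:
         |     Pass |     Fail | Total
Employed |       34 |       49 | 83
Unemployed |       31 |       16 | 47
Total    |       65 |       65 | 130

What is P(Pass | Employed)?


P(Pass | Employed) = 34/(34+49) = 34/83

P(Pass|Employed) = 34/83 ≈ 40.96%


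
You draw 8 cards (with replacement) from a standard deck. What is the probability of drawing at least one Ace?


P(not a Ace) = 48/52 = 12/13
P(none in 8 draws) = (12/13)^8 = 429981696/815730721
P(≥1 Ace) = 1 - 429981696/815730721 = 385749025/815730721

P = 385749025/815730721 ≈ 47.29%


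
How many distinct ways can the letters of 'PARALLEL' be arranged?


Letters: 8, freq: {'P': 1, 'A': 2, 'R': 1, 'L': 3, 'E': 1}
8!/(1!×2!×1!×3!×1!) = 40320/12 = 3360

3360


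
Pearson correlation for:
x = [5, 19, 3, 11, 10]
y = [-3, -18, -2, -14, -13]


n=5, Σx=48, Σy=-50, Σxy=-647, Σx²=616, Σy²=702
r = (5×(-647) - 48×(-50))/√((5×616 - 48²)(5×702 - (-50)²))
= -835/√(776×1010) = -835/√783760 ≈ -835/885.3022 ≈ -0.9432

r ≈ -0.9432


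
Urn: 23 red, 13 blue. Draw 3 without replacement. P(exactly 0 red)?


Hypergeometric: C(23,0)×C(13,3)/C(36,3)
= 1×286/7140 = 143/3570

P(X=0) = 143/3570 ≈ 4.01%


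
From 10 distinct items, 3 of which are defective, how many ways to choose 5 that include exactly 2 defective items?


Choose 2 of the 3 defective items and 3 of the other 7 items:
C(3,2)×C(7,3) = 3×35 = 105

105


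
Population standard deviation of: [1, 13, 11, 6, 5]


Mean = 36/5
  (1-36/5)²=961/25
  (13-36/5)²=841/25
  (11-36/5)²=361/25
  (6-36/5)²=36/25
  (5-36/5)²=121/25
Σ(x-μ)² = 464/5
σ² = (464/5)/5 = 464/25

σ = √(464/25) ≈ 4.3081


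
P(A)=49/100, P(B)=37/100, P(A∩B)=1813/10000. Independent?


P(A)×P(B) = 1813/10000
P(A∩B) = 1813/10000
Equal ✓ → Independent

Yes, independent


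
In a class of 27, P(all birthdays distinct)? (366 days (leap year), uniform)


P(all different) = Π(366-i)/366 for i=0..26
= (366/366)×(365/366)×...×(340/366)
= 0.374173

P ≈ 0.3742 ≈ 37.42%


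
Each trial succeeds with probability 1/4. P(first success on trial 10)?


Geometric: P(X=10) = (1-p)^(k-1)×p = (3/4)^9×1/4 = 19683/1048576

P(X=10) = 19683/1048576 ≈ 1.88%


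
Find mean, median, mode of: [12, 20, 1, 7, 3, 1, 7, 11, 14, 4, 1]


Sorted: [1, 1, 1, 3, 4, 7, 7, 11, 12, 14, 20]
Mean = 81/11
Median = 7
Freq: {12: 1, 20: 1, 1: 3, 7: 2, 3: 1, 11: 1, 14: 1, 4: 1}
Mode: [1]

Mean=81/11, Median=7, Mode=1


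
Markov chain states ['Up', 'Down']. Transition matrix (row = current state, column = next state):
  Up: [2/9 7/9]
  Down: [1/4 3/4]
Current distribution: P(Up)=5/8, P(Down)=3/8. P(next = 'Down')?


P(next=Down) = Σᵢ P(now=i)×P(i→Down)
= 5/8×7/9 + 3/8×3/4
= 35/72 + 9/32 = 221/288

P = 221/288 ≈ 0.7674


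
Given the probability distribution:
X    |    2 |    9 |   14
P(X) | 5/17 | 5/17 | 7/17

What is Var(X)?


E[X] = 9
E[X²] = 1797/17
Var(X) = E[X²] - (E[X])² = 1797/17 - 81 = 420/17

Var(X) = 420/17 ≈ 24.7059


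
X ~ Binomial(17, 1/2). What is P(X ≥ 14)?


P(X ≥ 14) = Σ P(X=i) for i=14..17
P(X=14) = 85/16384
P(X=15) = 17/16384
P(X=16) = 17/131072
P(X=17) = 1/131072
Sum = 417/65536

P(X ≥ 14) = 417/65536 ≈ 0.64%


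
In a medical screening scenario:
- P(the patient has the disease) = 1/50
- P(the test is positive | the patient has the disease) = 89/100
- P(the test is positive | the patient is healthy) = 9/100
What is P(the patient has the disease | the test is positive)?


Using Bayes' theorem:
P(A|B) = P(B|A)·P(A) / P(B)

P(the test is positive) = 89/100 × 1/50 + 9/100 × 49/50
= 89/5000 + 441/5000 = 53/500

P(the patient has the disease|the test is positive) = (89/5000) / (53/500) = 89/530

P(the patient has the disease|the test is positive) = 89/530 ≈ 16.79%


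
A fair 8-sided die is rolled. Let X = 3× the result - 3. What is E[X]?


E[die] = (1+8)/2 = 9/2
E[X] = 3×9/2 - 3 = 21/2

E[X] = 21/2


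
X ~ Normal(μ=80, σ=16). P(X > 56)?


z = (56-80)/16 = -1.5
P(X > 56) = 1 - P(Z ≤ -1.5) = 1 - 0.0668 = 0.9332

P(X > 56) ≈ 0.9332


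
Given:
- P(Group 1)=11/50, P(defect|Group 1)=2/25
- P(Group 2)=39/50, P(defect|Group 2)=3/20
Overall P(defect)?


P(B) = Σ P(B|Aᵢ)×P(Aᵢ)
  2/25×11/50 = 11/625
  3/20×39/50 = 117/1000
Sum = 673/5000

P(defect) = 673/5000 ≈ 13.46%


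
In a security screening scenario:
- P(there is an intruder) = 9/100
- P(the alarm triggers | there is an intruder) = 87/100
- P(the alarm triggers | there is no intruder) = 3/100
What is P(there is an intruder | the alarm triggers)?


Using Bayes' theorem:
P(A|B) = P(B|A)·P(A) / P(B)

P(the alarm triggers) = 87/100 × 9/100 + 3/100 × 91/100
= 783/10000 + 273/10000 = 66/625

P(there is an intruder|the alarm triggers) = (783/10000) / (66/625) = 261/352

P(there is an intruder|the alarm triggers) = 261/352 ≈ 74.15%


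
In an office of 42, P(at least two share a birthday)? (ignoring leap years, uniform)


P(all different) = Π(365-i)/365 for i=0..41
= 0.085970
P(match) = 1 - 0.085970 = 0.914030

P ≈ 0.9140 ≈ 91.40%


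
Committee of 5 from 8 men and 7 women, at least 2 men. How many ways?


Count by #men:
  2M,3W: C(8,2)×C(7,3)=980
  3M,2W: C(8,3)×C(7,2)=1176
  4M,1W: C(8,4)×C(7,1)=490
  5M,0W: C(8,5)×C(7,0)=56
Total = 2702

2702


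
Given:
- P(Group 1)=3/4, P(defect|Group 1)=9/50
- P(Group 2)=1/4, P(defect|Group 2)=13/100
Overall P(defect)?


P(B) = Σ P(B|Aᵢ)×P(Aᵢ)
  9/50×3/4 = 27/200
  13/100×1/4 = 13/400
Sum = 67/400

P(defect) = 67/400 ≈ 16.75%


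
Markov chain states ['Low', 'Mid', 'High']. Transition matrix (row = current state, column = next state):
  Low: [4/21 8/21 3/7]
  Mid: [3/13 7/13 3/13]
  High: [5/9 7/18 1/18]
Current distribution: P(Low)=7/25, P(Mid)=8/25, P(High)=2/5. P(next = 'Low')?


P(next=Low) = Σᵢ P(now=i)×P(i→Low)
= 7/25×4/21 + 8/25×3/13 + 2/5×5/9
= 4/75 + 24/325 + 2/9 = 1022/2925

P = 1022/2925 ≈ 0.3494


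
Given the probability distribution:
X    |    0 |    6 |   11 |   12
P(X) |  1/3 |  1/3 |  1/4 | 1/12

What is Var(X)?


E[X] = 23/4
E[X²] = 217/4
Var(X) = E[X²] - (E[X])² = 217/4 - 529/16 = 339/16

Var(X) = 339/16 ≈ 21.1875


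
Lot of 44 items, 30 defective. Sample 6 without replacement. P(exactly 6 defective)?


Hypergeometric: C(30,6)×C(14,0)/C(44,6)
= 593775×1/7059052 = 6525/77572

P(X=6) = 6525/77572 ≈ 8.41%


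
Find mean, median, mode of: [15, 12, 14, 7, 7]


Sorted: [7, 7, 12, 14, 15]
Mean = 55/5 = 11
Median = 12
Freq: {15: 1, 12: 1, 14: 1, 7: 2}
Mode: [7]

Mean=11, Median=12, Mode=7


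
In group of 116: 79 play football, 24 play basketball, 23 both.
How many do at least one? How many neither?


|A∪B| = 79+24-23 = 80
Neither = 116-80 = 36

At least one: 80; Neither: 36


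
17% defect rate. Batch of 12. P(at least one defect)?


P(all good) = (83/100)^12 = 106890007738661124410161/1000000000000000000000000
P(≥1 defect) = 893109992261338875589839/1000000000000000000000000

P = 893109992261338875589839/1000000000000000000000000 ≈ 89.31%


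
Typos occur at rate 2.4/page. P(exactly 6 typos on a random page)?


Poisson(λ=2.4): P(X=6) = e^(-λ)×λ^k/k!
= e^(-2.4) × 2.4^6 / 6!
≈ 0.09071795329 × 191.102976 / 720 ≈ 0.024078

P(X=6) ≈ 0.024078 ≈ 2.41%


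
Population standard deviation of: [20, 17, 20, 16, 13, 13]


Mean = 99/6 = 33/2
  (20-33/2)²=49/4
  (17-33/2)²=1/4
  (20-33/2)²=49/4
  (16-33/2)²=1/4
  (13-33/2)²=49/4
  (13-33/2)²=49/4
Σ(x-μ)² = 99/2
σ² = (99/2)/6 = 33/4

σ = √(33/4) ≈ 2.8723


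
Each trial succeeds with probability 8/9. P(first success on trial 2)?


Geometric: P(X=2) = (1-p)^(k-1)×p = (1/9)^1×8/9 = 8/81

P(X=2) = 8/81 ≈ 9.88%


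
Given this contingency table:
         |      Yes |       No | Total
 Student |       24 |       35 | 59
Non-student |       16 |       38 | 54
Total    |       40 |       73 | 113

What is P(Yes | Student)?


P(Yes | Student) = 24/(24+35) = 24/59

P(Yes|Student) = 24/59 ≈ 40.68%
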